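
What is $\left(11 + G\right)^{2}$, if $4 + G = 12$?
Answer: $361$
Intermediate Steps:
$G = 8$ ($G = -4 + 12 = 8$)
$\left(11 + G\right)^{2} = \left(11 + 8\right)^{2} = 19^{2} = 361$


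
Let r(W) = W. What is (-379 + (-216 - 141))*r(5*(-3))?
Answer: 11040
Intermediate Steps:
(-379 + (-216 - 141))*r(5*(-3)) = (-379 + (-216 - 141))*(5*(-3)) = (-379 - 357)*(-15) = -736*(-15) = 11040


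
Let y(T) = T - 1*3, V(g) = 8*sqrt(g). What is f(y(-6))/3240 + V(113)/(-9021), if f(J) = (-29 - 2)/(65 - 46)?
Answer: -31/61560 - 8*sqrt(113)/9021 ≈ -0.0099306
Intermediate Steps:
y(T) = -3 + T (y(T) = T - 3 = -3 + T)
f(J) = -31/19
f(y(-6))/3240 + V(113)/(-9021) = -31/19/3240 + (8*sqrt(113))/(-9021) = -31/19*1/3240 + (8*sqrt(113))*(-1/9021) = -31/61560 - 8*sqrt(113)/9021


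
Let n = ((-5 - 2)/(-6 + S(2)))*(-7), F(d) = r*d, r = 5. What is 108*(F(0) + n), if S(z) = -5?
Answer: -5292/11 ≈ -481.09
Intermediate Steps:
F(d) = 5*d
n = -49/11 (n = ((-5 - 2)/(-6 - 5))*(-7) = -7/(-11)*(-7) = -7*(-1/11)*(-7) = (7/11)*(-7) = -49/11 ≈ -4.4545)
108*(F(0) + n) = 108*(5*0 - 49/11) = 108*(0 - 49/11) = 108*(-49/11) = -5292/11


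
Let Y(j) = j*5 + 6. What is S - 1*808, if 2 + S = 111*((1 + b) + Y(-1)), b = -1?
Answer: -699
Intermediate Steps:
Y(j) = 6 + 5*j (Y(j) = 5*j + 6 = 6 + 5*j)
S = 109 (S = -2 + 111*((1 - 1) + (6 + 5*(-1))) = -2 + 111*(0 + (6 - 5)) = -2 + 111*(0 + 1) = -2 + 111*1 = -2 + 111 = 109)
S - 1*808 = 109 - 1*808 = 109 - 808 = -699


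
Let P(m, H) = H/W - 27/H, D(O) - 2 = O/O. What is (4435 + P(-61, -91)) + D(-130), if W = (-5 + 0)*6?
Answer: 12124831/2730 ≈ 4441.3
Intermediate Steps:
D(O) = 3 (D(O) = 2 + O/O = 2 + 1 = 3)
W = -30 (W = -5*6 = -30)
P(m, H) = -27/H - H/30 (P(m, H) = H/(-30) - 27/H = H*(-1/30) - 27/H = -H/30 - 27/H = -27/H - H/30)
(4435 + P(-61, -91)) + D(-130) = (4435 + (-27/(-91) - 1/30*(-91))) + 3 = (4435 + (-27*(-1/91) + 91/30)) + 3 = (4435 + (27/91 + 91/30)) + 3 = (4435 + 9091/2730) + 3 = 12116641/2730 + 3 = 12124831/2730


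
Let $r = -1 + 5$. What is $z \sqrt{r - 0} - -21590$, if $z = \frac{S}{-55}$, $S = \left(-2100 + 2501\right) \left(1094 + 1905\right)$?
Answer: $- \frac{1217748}{55} \approx -22141.0$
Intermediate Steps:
$r = 4$
$S = 1202599$ ($S = 401 \cdot 2999 = 1202599$)
$z = - \frac{1202599}{55}$ ($z = \frac{1202599}{-55} = 1202599 \left(- \frac{1}{55}\right) = - \frac{1202599}{55} \approx -21865.0$)
$z \sqrt{r - 0} - -21590 = - \frac{1202599 \sqrt{4 - 0}}{55} - -21590 = - \frac{1202599 \sqrt{4 + 0}}{55} + 21590 = - \frac{1202599 \sqrt{4}}{55} + 21590 = \left(- \frac{1202599}{55}\right) 2 + 21590 = - \frac{2405198}{55} + 21590 = - \frac{1217748}{55}$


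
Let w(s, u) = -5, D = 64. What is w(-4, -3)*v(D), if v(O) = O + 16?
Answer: -400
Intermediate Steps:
v(O) = 16 + O
w(-4, -3)*v(D) = -5*(16 + 64) = -5*80 = -400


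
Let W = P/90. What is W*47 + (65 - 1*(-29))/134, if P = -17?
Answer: -49303/6030 ≈ -8.1763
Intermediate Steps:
W = -17/90 ≈ -0.18889
W*47 + (65 - 1*(-29))/134 = -17/90*47 + (65 - 1*(-29))/134 = -799/90 + (65 + 29)*(1/134) = -799/90 + 94*(1/134) = -799/90 + 47/67 = -49303/6030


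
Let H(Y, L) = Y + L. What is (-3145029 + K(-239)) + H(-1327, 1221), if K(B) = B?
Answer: -3145374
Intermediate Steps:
H(Y, L) = L + Y
(-3145029 + K(-239)) + H(-1327, 1221) = (-3145029 - 239) + (1221 - 1327) = -3145268 - 106 = -3145374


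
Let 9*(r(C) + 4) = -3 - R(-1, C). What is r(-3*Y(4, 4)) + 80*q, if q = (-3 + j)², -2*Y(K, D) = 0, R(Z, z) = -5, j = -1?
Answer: 11486/9 ≈ 1276.2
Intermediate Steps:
Y(K, D) = 0 (Y(K, D) = -½*0 = 0)
r(C) = -34/9 (r(C) = -4 + (-3 - 1*(-5))/9 = -4 + (-3 + 5)/9 = -4 + (⅑)*2 = -4 + 2/9 = -34/9)
q = 16 (q = (-3 - 1)² = (-4)² = 16)
r(-3*Y(4, 4)) + 80*q = -34/9 + 80*16 = -34/9 + 1280 = 11486/9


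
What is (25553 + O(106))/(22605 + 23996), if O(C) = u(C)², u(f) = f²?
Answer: 126273249/46601 ≈ 2709.7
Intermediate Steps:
O(C) = C⁴ (O(C) = (C²)² = C⁴)
(25553 + O(106))/(22605 + 23996) = (25553 + 106⁴)/(22605 + 23996) = (25553 + 126247696)/46601 = 126273249*(1/46601) = 126273249/46601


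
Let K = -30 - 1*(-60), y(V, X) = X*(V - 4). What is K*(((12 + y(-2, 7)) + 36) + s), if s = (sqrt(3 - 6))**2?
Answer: 90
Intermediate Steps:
y(V, X) = X*(-4 + V)
s = -3 (s = (sqrt(-3))**2 = (I*sqrt(3))**2 = -3)
K = 30 (K = -30 + 60 = 30)
K*(((12 + y(-2, 7)) + 36) + s) = 30*(((12 + 7*(-4 - 2)) + 36) - 3) = 30*(((12 + 7*(-6)) + 36) - 3) = 30*(((12 - 42) + 36) - 3) = 30*((-30 + 36) - 3) = 30*(6 - 3) = 30*3 = 90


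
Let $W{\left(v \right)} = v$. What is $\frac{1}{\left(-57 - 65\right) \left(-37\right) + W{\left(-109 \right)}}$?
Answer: $\frac{1}{4405} \approx 0.00022701$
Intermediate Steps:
$\frac{1}{\left(-57 - 65\right) \left(-37\right) + W{\left(-109 \right)}} = \frac{1}{\left(-57 - 65\right) \left(-37\right) - 109} = \frac{1}{\left(-122\right) \left(-37\right) - 109} = \frac{1}{4514 - 109} = \frac{1}{4405}$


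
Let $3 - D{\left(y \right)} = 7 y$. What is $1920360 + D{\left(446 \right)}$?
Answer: $1917241$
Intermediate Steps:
$D{\left(y \right)} = 3 - 7 y$
$1920360 + D{\left(446 \right)} = 1920360 + \left(3 - 3122\right) = 1920360 - 3119 = 1917241$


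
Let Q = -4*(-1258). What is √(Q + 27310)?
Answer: √32342 ≈ 179.84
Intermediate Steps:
Q = 5032
√(Q + 27310) = √(5032 + 27310) = √32342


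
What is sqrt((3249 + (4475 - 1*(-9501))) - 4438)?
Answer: sqrt(12787) ≈ 113.08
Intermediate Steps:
sqrt((3249 + (4475 - 1*(-9501))) - 4438) = sqrt((3249 + (4475 + 9501)) - 4438) = sqrt((3249 + 13976) - 4438) = sqrt(17225 - 4438) = sqrt(12787)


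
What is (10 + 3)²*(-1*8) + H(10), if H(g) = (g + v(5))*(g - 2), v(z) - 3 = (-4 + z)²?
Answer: -1240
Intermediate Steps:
v(z) = 3 + (-4 + z)²
H(g) = (-2 + g)*(4 + g) (H(g) = (g + (3 + (-4 + 5)²))*(g - 2) = (g + (3 + 1²))*(-2 + g) = (g + (3 + 1))*(-2 + g) = (g + 4)*(-2 + g) = (4 + g)*(-2 + g) = (-2 + g)*(4 + g))
(10 + 3)²*(-1*8) + H(10) = (10 + 3)²*(-1*8) + (-8 + 10² + 2*10) = 13²*(-8) + (-8 + 100 + 20) = 169*(-8) + 112 = -1352 + 112 = -1240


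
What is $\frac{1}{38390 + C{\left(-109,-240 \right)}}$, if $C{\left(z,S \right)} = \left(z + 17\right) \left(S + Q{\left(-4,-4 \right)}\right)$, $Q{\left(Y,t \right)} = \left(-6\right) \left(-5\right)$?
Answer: $\frac{1}{57710} \approx 1.7328 \cdot 10^{-5}$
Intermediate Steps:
$Q{\left(Y,t \right)} = 30$
$C{\left(z,S \right)} = \left(17 + z\right) \left(30 + S\right)$ ($C{\left(z,S \right)} = \left(z + 17\right) \left(S + 30\right) = \left(17 + z\right) \left(30 + S\right)$)
$\frac{1}{38390 + C{\left(-109,-240 \right)}} = \frac{1}{38390 + \left(510 + 17 \left(-240\right) + 30 \left(-109\right) - -26160\right)} = \frac{1}{38390 + \left(510 - 4080 - 3270 + 26160\right)} = \frac{1}{38390 + 19320} = \frac{1}{57710}$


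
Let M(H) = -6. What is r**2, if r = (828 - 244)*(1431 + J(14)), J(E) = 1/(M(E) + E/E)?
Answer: 17455149220096/25 ≈ 6.9821e+11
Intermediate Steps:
J(E) = -1/5 (J(E) = 1/(-6 + E/E) = 1/(-6 + 1) = 1/(-5) = -1/5)
r = 4177936/5 (r = (828 - 244)*(1431 - 1/5) = 584*(7154/5) = 4177936/5 ≈ 8.3559e+5)
r**2 = (4177936/5)**2 = 17455149220096/25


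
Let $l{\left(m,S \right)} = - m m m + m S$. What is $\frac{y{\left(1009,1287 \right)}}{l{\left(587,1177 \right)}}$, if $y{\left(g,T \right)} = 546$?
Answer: $- \frac{13}{4799312} \approx -2.7087 \cdot 10^{-6}$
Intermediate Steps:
$l{\left(m,S \right)} = - m^{3} + S m$ ($l{\left(m,S \right)} = - m^{2} m + S m = - m^{3} + S m$)
$\frac{y{\left(1009,1287 \right)}}{l{\left(587,1177 \right)}} = \frac{546}{587 \left(1177 - 587^{2}\right)} = \frac{546}{587 \left(1177 - 344569\right)} = \frac{546}{587 \left(-343392\right)} = \frac{546}{-201571104} = 546 \left(- \frac{1}{201571104}\right) = - \frac{13}{4799312}$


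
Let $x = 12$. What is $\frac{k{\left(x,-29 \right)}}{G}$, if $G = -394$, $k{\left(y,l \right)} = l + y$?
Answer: $\frac{17}{394} \approx 0.043147$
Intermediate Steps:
$\frac{k{\left(x,-29 \right)}}{G} = \frac{-29 + 12}{-394} = \left(-17\right) \left(- \frac{1}{394}\right) = \frac{17}{394}$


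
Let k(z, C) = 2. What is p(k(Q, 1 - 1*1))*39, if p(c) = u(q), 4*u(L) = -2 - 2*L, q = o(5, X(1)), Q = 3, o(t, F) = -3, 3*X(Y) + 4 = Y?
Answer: 39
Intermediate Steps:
X(Y) = -4/3 + Y/3
q = -3
u(L) = -½ - L/2 (u(L) = (-2 - 2*L)/4 = -½ - L/2)
p(c) = 1 (p(c) = -½ - ½*(-3) = -½ + 3/2 = 1)
p(k(Q, 1 - 1*1))*39 = 1*39 = 39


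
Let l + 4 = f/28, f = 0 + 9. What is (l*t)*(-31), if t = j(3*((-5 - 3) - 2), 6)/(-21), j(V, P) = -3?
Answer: 3193/196 ≈ 16.291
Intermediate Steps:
f = 9
l = -103/28 (l = -4 + 9/28 = -103/28 ≈ -3.6786)
t = ⅐ (t = -3/(-21) = -3*(-1/21) = ⅐ ≈ 0.14286)
(l*t)*(-31) = -103/28*⅐*(-31) = -103/196*(-31) = 3193/196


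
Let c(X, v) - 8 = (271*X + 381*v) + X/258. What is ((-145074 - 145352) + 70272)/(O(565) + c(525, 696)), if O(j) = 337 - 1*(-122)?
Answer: -1721204/3189193 ≈ -0.53970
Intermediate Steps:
O(j) = 459 (O(j) = 337 + 122 = 459)
c(X, v) = 8 + 381*v + 69919*X/258 (c(X, v) = 8 + ((271*X + 381*v) + X/258) = 8 + (381*v + 69919*X/258) = 8 + 381*v + 69919*X/258)
((-145074 - 145352) + 70272)/(O(565) + c(525, 696)) = ((-145074 - 145352) + 70272)/(459 + (8 + 381*696 + (69919/258)*525)) = (-290426 + 70272)/(459 + (8 + 265176 + 12235825/86)) = -220154/(459 + 35041649/86) = -220154/35081123/86 = -220154*86/35081123 = -1721204/3189193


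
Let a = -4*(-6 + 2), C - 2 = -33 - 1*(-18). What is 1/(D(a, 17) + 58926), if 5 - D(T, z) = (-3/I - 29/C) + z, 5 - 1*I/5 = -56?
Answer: 3965/233585204 ≈ 1.6975e-5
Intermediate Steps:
I = 305 (I = 25 - 5*(-56) = 25 + 280 = 305)
C = -13 (C = 2 + (-33 - 1*(-18)) = 2 + (-33 + 18) = 2 - 15 = -13)
a = 16 (a = -4*(-4) = 16)
D(T, z) = 11019/3965 - z (D(T, z) = 5 - ((-3/305 - 29/(-13)) + z) = 5 - ((-3*1/305 - 29*(-1/13)) + z) = 5 - ((-3/305 + 29/13) + z) = 5 - (8806/3965 + z) = 5 + (-8806/3965 - z) = 11019/3965 - z)
1/(D(a, 17) + 58926) = 1/((11019/3965 - 1*17) + 58926) = 1/((11019/3965 - 17) + 58926) = 1/(-56386/3965 + 58926) = 1/(233585204/3965) = 3965/233585204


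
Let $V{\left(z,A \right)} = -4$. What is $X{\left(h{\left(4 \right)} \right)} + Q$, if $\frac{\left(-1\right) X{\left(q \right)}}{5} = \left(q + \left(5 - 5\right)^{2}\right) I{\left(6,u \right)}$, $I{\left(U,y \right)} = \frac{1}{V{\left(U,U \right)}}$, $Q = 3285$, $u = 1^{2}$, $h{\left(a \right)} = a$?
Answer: $3290$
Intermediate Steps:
$u = 1$
$I{\left(U,y \right)} = - \frac{1}{4}$ ($I{\left(U,y \right)} = \frac{1}{-4} = - \frac{1}{4}$)
$X{\left(q \right)} = \frac{5 q}{4}$ ($X{\left(q \right)} = - 5 \left(q + \left(5 - 5\right)^{2}\right) \left(- \frac{1}{4}\right) = - 5 \left(q + 0^{2}\right) \left(- \frac{1}{4}\right) = - 5 \left(q + 0\right) \left(- \frac{1}{4}\right) = - 5 q \left(- \frac{1}{4}\right) = - 5 \left(- \frac{q}{4}\right) = \frac{5 q}{4}$)
$X{\left(h{\left(4 \right)} \right)} + Q = \frac{5}{4} \cdot 4 + 3285 = 5 + 3285 = 3290$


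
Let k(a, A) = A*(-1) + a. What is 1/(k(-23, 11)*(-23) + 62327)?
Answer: 1/63109 ≈ 1.5846e-5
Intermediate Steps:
k(a, A) = a - A (k(a, A) = -A + a = a - A)
1/(k(-23, 11)*(-23) + 62327) = 1/((-23 - 1*11)*(-23) + 62327) = 1/((-23 - 11)*(-23) + 62327) = 1/(-34*(-23) + 62327) = 1/(782 + 62327) = 1/63109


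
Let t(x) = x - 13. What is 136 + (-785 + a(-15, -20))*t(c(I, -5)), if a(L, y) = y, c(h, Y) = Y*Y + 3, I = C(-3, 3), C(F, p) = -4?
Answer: -11939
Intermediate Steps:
I = -4
c(h, Y) = 3 + Y² (c(h, Y) = Y² + 3 = 3 + Y²)
t(x) = -13 + x
136 + (-785 + a(-15, -20))*t(c(I, -5)) = 136 + (-785 - 20)*(-13 + (3 + (-5)²)) = 136 - 805*(-13 + (3 + 25)) = 136 - 805*(-13 + 28) = 136 - 805*15 = 136 - 12075 = -11939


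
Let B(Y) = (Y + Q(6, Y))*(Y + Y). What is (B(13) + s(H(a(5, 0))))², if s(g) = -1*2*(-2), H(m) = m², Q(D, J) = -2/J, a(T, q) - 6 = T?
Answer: 114244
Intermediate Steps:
a(T, q) = 6 + T
B(Y) = 2*Y*(Y - 2/Y) (B(Y) = (Y - 2/Y)*(Y + Y) = (Y - 2/Y)*(2*Y) = 2*Y*(Y - 2/Y))
s(g) = 4 (s(g) = -2*(-2) = 4)
(B(13) + s(H(a(5, 0))))² = ((-4 + 2*13²) + 4)² = ((-4 + 2*169) + 4)² = ((-4 + 338) + 4)² = (334 + 4)² = 338² = 114244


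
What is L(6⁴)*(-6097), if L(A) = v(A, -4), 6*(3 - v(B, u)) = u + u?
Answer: -79261/3 ≈ -26420.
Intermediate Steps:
v(B, u) = 3 - u/3 (v(B, u) = 3 - (u + u)/6 = 3 - u/3)
L(A) = 13/3 (L(A) = 3 - ⅓*(-4) = 3 + 4/3 = 13/3)
L(6⁴)*(-6097) = (13/3)*(-6097) = -79261/3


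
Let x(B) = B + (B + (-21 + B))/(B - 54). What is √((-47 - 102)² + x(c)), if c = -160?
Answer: √1009462610/214 ≈ 148.47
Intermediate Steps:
x(B) = B + (-21 + 2*B)/(-54 + B)
√((-47 - 102)² + x(c)) = √((-47 - 102)² + (-21 + (-160)² - 52*(-160))/(-54 - 160)) = √((-149)² + (-21 + 25600 + 8320)/(-214)) = √(22201 - 1/214*33899) = √(22201 - 33899/214) = √(4717115/214) = √1009462610/214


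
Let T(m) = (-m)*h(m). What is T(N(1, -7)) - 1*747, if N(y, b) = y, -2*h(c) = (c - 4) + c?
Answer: -748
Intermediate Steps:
h(c) = 2 - c (h(c) = -((c - 4) + c)/2 = -((-4 + c) + c)/2 = -(-4 + 2*c)/2 = 2 - c)
T(m) = -m*(2 - m) (T(m) = (-m)*(2 - m) = -m*(2 - m))
T(N(1, -7)) - 1*747 = 1*(-2 + 1) - 1*747 = 1*(-1) - 747 = -1 - 747 = -748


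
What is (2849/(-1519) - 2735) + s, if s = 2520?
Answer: -47062/217 ≈ -216.88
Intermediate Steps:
(2849/(-1519) - 2735) + s = (2849/(-1519) - 2735) + 2520 = (2849*(-1/1519) - 2735) + 2520 = (-407/217 - 2735) + 2520 = -593902/217 + 2520 = -47062/217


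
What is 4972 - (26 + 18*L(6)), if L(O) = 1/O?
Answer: 4943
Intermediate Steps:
4972 - (26 + 18*L(6)) = 4972 - (26 + 18/6) = 4972 - (26 + 18*(1/6)) = 4972 - (26 + 3) = 4972 - 1*29 = 4972 - 29 = 4943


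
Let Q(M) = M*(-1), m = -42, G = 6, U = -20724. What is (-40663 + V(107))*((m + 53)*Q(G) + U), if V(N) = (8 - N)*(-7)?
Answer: 830976300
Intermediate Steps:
V(N) = -56 + 7*N
Q(M) = -M
(-40663 + V(107))*((m + 53)*Q(G) + U) = (-40663 + (-56 + 7*107))*((-42 + 53)*(-1*6) - 20724) = (-40663 + (-56 + 749))*(11*(-6) - 20724) = (-40663 + 693)*(-66 - 20724) = -39970*(-20790) = 830976300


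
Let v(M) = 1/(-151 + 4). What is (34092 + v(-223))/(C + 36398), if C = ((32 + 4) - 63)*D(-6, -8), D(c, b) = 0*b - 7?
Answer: 5011523/5378289 ≈ 0.93181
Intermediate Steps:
v(M) = -1/147 (v(M) = 1/(-147) = -1/147)
D(c, b) = -7 (D(c, b) = 0 - 7 = -7)
C = 189 (C = ((32 + 4) - 63)*(-7) = (36 - 63)*(-7) = -27*(-7) = 189)
(34092 + v(-223))/(C + 36398) = (34092 - 1/147)/(189 + 36398) = (5011523/147)/36587 = (5011523/147)*(1/36587) = 5011523/5378289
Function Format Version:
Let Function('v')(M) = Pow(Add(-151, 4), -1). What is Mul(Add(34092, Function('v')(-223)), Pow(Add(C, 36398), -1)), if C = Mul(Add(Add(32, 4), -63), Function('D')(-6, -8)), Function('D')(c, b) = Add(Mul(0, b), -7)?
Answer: Rational(5011523, 5378289) ≈ 0.93181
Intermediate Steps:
Function('v')(M) = Rational(-1, 147) (Function('v')(M) = Pow(-147, -1) = Rational(-1, 147))
Function('D')(c, b) = -7 (Function('D')(c, b) = Add(0, -7) = -7)
C = 189 (C = Mul(Add(Add(32, 4), -63), -7) = Mul(Add(36, -63), -7) = Mul(-27, -7) = 189)
Mul(Add(34092, Function('v')(-223)), Pow(Add(C, 36398), -1)) = Mul(Add(34092, Rational(-1, 147)), Pow(Add(189, 36398), -1)) = Mul(Rational(5011523, 147), Pow(36587, -1)) = Mul(Rational(5011523, 147), Rational(1, 36587)) = Rational(5011523, 5378289)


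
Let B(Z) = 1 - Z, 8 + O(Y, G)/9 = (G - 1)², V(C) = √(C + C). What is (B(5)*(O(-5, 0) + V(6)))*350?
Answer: 88200 - 2800*√3 ≈ 83350.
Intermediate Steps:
V(C) = √2*√C (V(C) = √(2*C) = √2*√C)
O(Y, G) = -72 + 9*(-1 + G)² (O(Y, G) = -72 + 9*(G - 1)² = -72 + 9*(-1 + G)²)
(B(5)*(O(-5, 0) + V(6)))*350 = ((1 - 1*5)*((-72 + 9*(-1 + 0)²) + √2*√6))*350 = ((1 - 5)*((-72 + 9*(-1)²) + 2*√3))*350 = -4*((-72 + 9*1) + 2*√3)*350 = -4*((-72 + 9) + 2*√3)*350 = -4*(-63 + 2*√3)*350 = (252 - 8*√3)*350 = 88200 - 2800*√3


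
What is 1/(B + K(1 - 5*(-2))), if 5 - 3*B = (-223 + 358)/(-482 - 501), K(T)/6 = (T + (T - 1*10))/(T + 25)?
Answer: 2949/10948 ≈ 0.26936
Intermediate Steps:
K(T) = 6*(-10 + 2*T)/(25 + T) (K(T) = 6*((T + (T - 1*10))/(T + 25)) = 6*((T + (T - 10))/(25 + T)) = 6*((T + (-10 + T))/(25 + T)) = 6*((-10 + 2*T)/(25 + T)) = 6*(-10 + 2*T)/(25 + T))
B = 5050/2949 (B = 5/3 - (-223 + 358)/(3*(-482 - 501)) = 5/3 - 45/(-983) = 5/3 - 45*(-1)/983 = 5/3 - 1/3*(-135/983) = 5/3 + 45/983 = 5050/2949 ≈ 1.7124)
1/(B + K(1 - 5*(-2))) = 1/(5050/2949 + 12*(-5 + (1 - 5*(-2)))/(25 + (1 - 5*(-2)))) = 1/(5050/2949 + 12*(-5 + (1 + 10))/(25 + (1 + 10))) = 1/(5050/2949 + 12*(-5 + 11)/(25 + 11)) = 1/(5050/2949 + 12*6/36) = 1/(5050/2949 + 12*(1/36)*6) = 1/(5050/2949 + 2) = 1/(10948/2949) = 2949/10948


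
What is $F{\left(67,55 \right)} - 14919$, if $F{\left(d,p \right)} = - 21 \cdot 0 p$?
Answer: $-14919$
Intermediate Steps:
$F{\left(d,p \right)} = 0$ ($F{\left(d,p \right)} = \left(-21\right) 0 = 0$)
$F{\left(67,55 \right)} - 14919 = 0 - 14919 = -14919$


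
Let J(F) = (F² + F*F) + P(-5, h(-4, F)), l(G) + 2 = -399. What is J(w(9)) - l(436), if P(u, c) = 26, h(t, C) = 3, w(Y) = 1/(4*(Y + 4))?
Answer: 577305/1352 ≈ 427.00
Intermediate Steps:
w(Y) = 1/(16 + 4*Y) (w(Y) = 1/(4*(4 + Y)) = 1/(16 + 4*Y))
l(G) = -401 (l(G) = -2 - 399 = -401)
J(F) = 26 + 2*F² (J(F) = (F² + F*F) + 26 = (F² + F²) + 26 = 2*F² + 26 = 26 + 2*F²)
J(w(9)) - l(436) = (26 + 2*(1/(4*(4 + 9)))²) - 1*(-401) = (26 + 2*((¼)/13)²) + 401 = (26 + 2*((¼)*(1/13))²) + 401 = (26 + 2*(1/52)²) + 401 = (26 + 2*(1/2704)) + 401 = (26 + 1/1352) + 401 = 35153/1352 + 401 = 577305/1352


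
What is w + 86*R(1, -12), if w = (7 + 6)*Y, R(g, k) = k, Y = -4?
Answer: -1084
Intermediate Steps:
w = -52 (w = (7 + 6)*(-4) = 13*(-4) = -52)
w + 86*R(1, -12) = -52 + 86*(-12) = -52 - 1032 = -1084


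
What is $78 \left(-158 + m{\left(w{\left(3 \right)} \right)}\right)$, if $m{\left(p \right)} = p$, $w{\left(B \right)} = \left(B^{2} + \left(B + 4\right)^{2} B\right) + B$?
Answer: $78$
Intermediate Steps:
$w{\left(B \right)} = B + B^{2} + B \left(4 + B\right)^{2}$ ($w{\left(B \right)} = \left(B^{2} + \left(4 + B\right)^{2} B\right) + B = \left(B^{2} + B \left(4 + B\right)^{2}\right) + B = B + B^{2} + B \left(4 + B\right)^{2}$)
$78 \left(-158 + m{\left(w{\left(3 \right)} \right)}\right) = 78 \left(-158 + 3 \left(1 + 3 + \left(4 + 3\right)^{2}\right)\right) = 78 \left(-158 + 3 \left(1 + 3 + 7^{2}\right)\right) = 78 \left(-158 + 3 \left(1 + 3 + 49\right)\right) = 78 \left(-158 + 3 \cdot 53\right) = 78 \left(-158 + 159\right) = 78 \cdot 1 = 78$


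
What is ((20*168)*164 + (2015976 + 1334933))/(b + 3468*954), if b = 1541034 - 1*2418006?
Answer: 3901949/2431500 ≈ 1.6047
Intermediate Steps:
b = -876972 (b = 1541034 - 2418006 = -876972)
((20*168)*164 + (2015976 + 1334933))/(b + 3468*954) = ((20*168)*164 + (2015976 + 1334933))/(-876972 + 3468*954) = (3360*164 + 3350909)/(-876972 + 3308472) = (551040 + 3350909)/2431500 = 3901949*(1/2431500) = 3901949/2431500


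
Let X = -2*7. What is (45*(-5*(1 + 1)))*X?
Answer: 6300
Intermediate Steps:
X = -14
(45*(-5*(1 + 1)))*X = (45*(-5*(1 + 1)))*(-14) = (45*(-5*2))*(-14) = (45*(-10))*(-14) = -450*(-14) = 6300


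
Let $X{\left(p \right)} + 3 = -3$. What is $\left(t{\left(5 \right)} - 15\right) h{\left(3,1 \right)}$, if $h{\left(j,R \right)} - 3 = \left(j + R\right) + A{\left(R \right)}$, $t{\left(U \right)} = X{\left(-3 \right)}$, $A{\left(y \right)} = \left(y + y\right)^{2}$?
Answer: $-231$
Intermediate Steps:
$A{\left(y \right)} = 4 y^{2}$ ($A{\left(y \right)} = \left(2 y\right)^{2} = 4 y^{2}$)
$X{\left(p \right)} = -6$ ($X{\left(p \right)} = -3 - 3 = -6$)
$t{\left(U \right)} = -6$
$h{\left(j,R \right)} = 3 + R + j + 4 R^{2}$ ($h{\left(j,R \right)} = 3 + \left(\left(j + R\right) + 4 R^{2}\right) = 3 + \left(\left(R + j\right) + 4 R^{2}\right) = 3 + \left(R + j + 4 R^{2}\right) = 3 + R + j + 4 R^{2}$)
$\left(t{\left(5 \right)} - 15\right) h{\left(3,1 \right)} = \left(-6 - 15\right) \left(3 + 1 + 3 + 4 \cdot 1^{2}\right) = - 21 \left(3 + 1 + 3 + 4 \cdot 1\right) = - 21 \left(3 + 1 + 3 + 4\right) = \left(-21\right) 11 = -231$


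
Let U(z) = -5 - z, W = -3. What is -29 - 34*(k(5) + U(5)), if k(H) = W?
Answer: 413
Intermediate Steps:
k(H) = -3
-29 - 34*(k(5) + U(5)) = -29 - 34*(-3 + (-5 - 1*5)) = -29 - 34*(-3 + (-5 - 5)) = -29 - 34*(-3 - 10) = -29 - 34*(-13) = -29 - 1*(-442) = -29 + 442 = 413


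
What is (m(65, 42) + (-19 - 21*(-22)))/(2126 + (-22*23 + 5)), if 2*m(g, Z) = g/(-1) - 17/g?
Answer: 26674/105625 ≈ 0.25253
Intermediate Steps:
m(g, Z) = -17/(2*g) - g/2 (m(g, Z) = (g/(-1) - 17/g)/2 = (g*(-1) - 17/g)/2 = (-g - 17/g)/2 = -17/(2*g) - g/2)
(m(65, 42) + (-19 - 21*(-22)))/(2126 + (-22*23 + 5)) = ((½)*(-17 - 1*65²)/65 + (-19 - 21*(-22)))/(2126 + (-22*23 + 5)) = ((½)*(1/65)*(-17 - 1*4225) + (-19 + 462))/(2126 + (-506 + 5)) = ((½)*(1/65)*(-17 - 4225) + 443)/(2126 - 501) = ((½)*(1/65)*(-4242) + 443)/1625 = (-2121/65 + 443)*(1/1625) = (26674/65)*(1/1625) = 26674/105625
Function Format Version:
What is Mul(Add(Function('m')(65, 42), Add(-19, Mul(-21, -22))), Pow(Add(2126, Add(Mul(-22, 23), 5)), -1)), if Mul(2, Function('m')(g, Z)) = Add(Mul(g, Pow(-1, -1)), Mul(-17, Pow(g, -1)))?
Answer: Rational(26674, 105625) ≈ 0.25253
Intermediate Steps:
Function('m')(g, Z) = Add(Mul(Rational(-17, 2), Pow(g, -1)), Mul(Rational(-1, 2), g)) (Function('m')(g, Z) = Mul(Rational(1, 2), Add(Mul(g, Pow(-1, -1)), Mul(-17, Pow(g, -1)))) = Mul(Rational(1, 2), Add(Mul(g, -1), Mul(-17, Pow(g, -1)))) = Mul(Rational(1, 2), Add(Mul(-1, g), Mul(-17, Pow(g, -1)))) = Add(Mul(Rational(-17, 2), Pow(g, -1)), Mul(Rational(-1, 2), g)))
Mul(Add(Function('m')(65, 42), Add(-19, Mul(-21, -22))), Pow(Add(2126, Add(Mul(-22, 23), 5)), -1)) = Mul(Add(Mul(Rational(1, 2), Pow(65, -1), Add(-17, Mul(-1, Pow(65, 2)))), Add(-19, Mul(-21, -22))), Pow(Add(2126, Add(Mul(-22, 23), 5)), -1)) = Mul(Add(Mul(Rational(1, 2), Rational(1, 65), Add(-17, Mul(-1, 4225))), Add(-19, 462)), Pow(Add(2126, Add(-506, 5)), -1)) = Mul(Add(Mul(Rational(1, 2), Rational(1, 65), Add(-17, -4225)), 443), Pow(Add(2126, -501), -1)) = Mul(Add(Mul(Rational(1, 2), Rational(1, 65), -4242), 443), Pow(1625, -1)) = Mul(Add(Rational(-2121, 65), 443), Rational(1, 1625)) = Mul(Rational(26674, 65), Rational(1, 1625)) = Rational(26674, 105625)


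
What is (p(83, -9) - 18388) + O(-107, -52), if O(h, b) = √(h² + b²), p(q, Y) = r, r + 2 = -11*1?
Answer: -18401 + √14153 ≈ -18282.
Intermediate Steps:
r = -13 (r = -2 - 11*1 = -2 - 11 = -13)
p(q, Y) = -13
O(h, b) = √(b² + h²)
(p(83, -9) - 18388) + O(-107, -52) = (-13 - 18388) + √((-52)² + (-107)²) = -18401 + √(2704 + 11449) = -18401 + √14153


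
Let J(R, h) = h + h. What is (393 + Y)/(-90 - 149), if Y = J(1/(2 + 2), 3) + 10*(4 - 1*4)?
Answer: -399/239 ≈ -1.6695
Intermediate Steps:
J(R, h) = 2*h
Y = 6 (Y = 2*3 + 10*(4 - 1*4) = 6 + 10*(4 - 4) = 6 + 10*0 = 6 + 0 = 6)
(393 + Y)/(-90 - 149) = (393 + 6)/(-90 - 149) = 399/(-239) = 399*(-1/239) = -399/239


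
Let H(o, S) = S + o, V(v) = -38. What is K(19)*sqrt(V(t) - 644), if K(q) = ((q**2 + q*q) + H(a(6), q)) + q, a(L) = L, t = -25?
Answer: 766*I*sqrt(682) ≈ 20004.0*I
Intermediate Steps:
K(q) = 6 + 2*q + 2*q**2 (K(q) = ((q**2 + q*q) + (q + 6)) + q = ((q**2 + q**2) + (6 + q)) + q = (2*q**2 + (6 + q)) + q = (6 + q + 2*q**2) + q = 6 + 2*q + 2*q**2)
K(19)*sqrt(V(t) - 644) = (6 + 2*19 + 2*19**2)*sqrt(-38 - 644) = (6 + 38 + 2*361)*sqrt(-682) = (6 + 38 + 722)*(I*sqrt(682)) = 766*(I*sqrt(682)) = 766*I*sqrt(682)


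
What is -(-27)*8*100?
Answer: 21600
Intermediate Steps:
-(-27)*8*100 = -27*(-8)*100 = 216*100 = 21600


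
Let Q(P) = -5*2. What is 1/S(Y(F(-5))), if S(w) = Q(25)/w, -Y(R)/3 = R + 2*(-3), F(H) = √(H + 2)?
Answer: -9/5 + 3*I*√3/10 ≈ -1.8 + 0.51962*I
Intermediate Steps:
F(H) = √(2 + H)
Q(P) = -10
Y(R) = 18 - 3*R (Y(R) = -3*(R + 2*(-3)) = -3*(R - 6) = -3*(-6 + R) = 18 - 3*R)
S(w) = -10/w
1/S(Y(F(-5))) = 1/(-10/(18 - 3*√(2 - 5))) = 1/(-10/(18 - 3*I*√3)) = -9/5 + 3*I*√3/10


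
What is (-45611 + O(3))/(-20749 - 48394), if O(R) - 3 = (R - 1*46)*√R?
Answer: 45608/69143 + 43*√3/69143 ≈ 0.66070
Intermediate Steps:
O(R) = 3 + √R*(-46 + R) (O(R) = 3 + (R - 1*46)*√R = 3 + (R - 46)*√R = 3 + (-46 + R)*√R = 3 + √R*(-46 + R))
(-45611 + O(3))/(-20749 - 48394) = (-45611 + (3 + 3^(3/2) - 46*√3))/(-20749 - 48394) = (-45611 + (3 + 3*√3 - 46*√3))/(-69143) = (-45611 + (3 - 43*√3))*(-1/69143) = (-45608 - 43*√3)*(-1/69143) = 45608/69143 + 43*√3/69143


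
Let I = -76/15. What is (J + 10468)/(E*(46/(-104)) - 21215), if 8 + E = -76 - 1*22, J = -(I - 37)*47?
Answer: -4853602/8255565 ≈ -0.58792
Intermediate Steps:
I = -76/15 (I = -76*1/15 = -76/15 ≈ -5.0667)
J = 29657/15 (J = -(-76/15 - 37)*47 = -(-631)*47/15 = -1*(-29657/15) = 29657/15 ≈ 1977.1)
E = -106 (E = -8 + (-76 - 1*22) = -8 + (-76 - 22) = -8 - 98 = -106)
(J + 10468)/(E*(46/(-104)) - 21215) = (29657/15 + 10468)/(-4876/(-104) - 21215) = 186677/(15*(-4876*(-1)/104 - 21215)) = 186677/(15*(-106*(-23/52) - 21215)) = 186677/(15*(1219/26 - 21215)) = 186677/(15*(-550371/26)) = (186677/15)*(-26/550371) = -4853602/8255565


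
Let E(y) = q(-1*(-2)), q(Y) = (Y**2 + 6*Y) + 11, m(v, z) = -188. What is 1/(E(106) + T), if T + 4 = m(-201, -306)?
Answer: -1/165 ≈ -0.0060606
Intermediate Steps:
T = -192 (T = -4 - 188 = -192)
q(Y) = 11 + Y**2 + 6*Y
E(y) = 27 (E(y) = 11 + (-1*(-2))**2 + 6*(-1*(-2)) = 11 + 2**2 + 6*2 = 11 + 4 + 12 = 27)
1/(E(106) + T) = 1/(27 - 192) = 1/(-165) = -1/165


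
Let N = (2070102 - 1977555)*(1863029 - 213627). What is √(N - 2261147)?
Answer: √152644945747 ≈ 3.9070e+5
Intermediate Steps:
N = 152647206894 (N = 92547*1649402 = 152647206894)
√(N - 2261147) = √(152647206894 - 2261147) = √152644945747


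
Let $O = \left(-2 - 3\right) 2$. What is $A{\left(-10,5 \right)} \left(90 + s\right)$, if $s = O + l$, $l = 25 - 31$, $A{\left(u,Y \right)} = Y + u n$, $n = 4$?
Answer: $-2590$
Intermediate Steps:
$A{\left(u,Y \right)} = Y + 4 u$ ($A{\left(u,Y \right)} = Y + u 4 = Y + 4 u$)
$l = -6$
$O = -10$ ($O = \left(-5\right) 2 = -10$)
$s = -16$ ($s = -10 - 6 = -16$)
$A{\left(-10,5 \right)} \left(90 + s\right) = \left(5 + 4 \left(-10\right)\right) \left(90 - 16\right) = \left(5 - 40\right) 74 = \left(-35\right) 74 = -2590$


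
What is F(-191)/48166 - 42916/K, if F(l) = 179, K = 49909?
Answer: -2058158345/2403916894 ≈ -0.85617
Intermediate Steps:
F(-191)/48166 - 42916/K = 179/48166 - 42916/49909 = -2058158345/2403916894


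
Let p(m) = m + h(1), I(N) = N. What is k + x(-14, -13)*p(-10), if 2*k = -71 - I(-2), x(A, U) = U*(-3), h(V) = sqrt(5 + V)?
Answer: -849/2 + 39*sqrt(6) ≈ -328.97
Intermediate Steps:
x(A, U) = -3*U
p(m) = m + sqrt(6) (p(m) = m + sqrt(5 + 1) = m + sqrt(6))
k = -69/2 (k = (-71 - 1*(-2))/2 = (-71 + 2)/2 = (1/2)*(-69) = -69/2 ≈ -34.500)
k + x(-14, -13)*p(-10) = -69/2 + (-3*(-13))*(-10 + sqrt(6)) = -69/2 + 39*(-10 + sqrt(6)) = -69/2 + (-390 + 39*sqrt(6)) = -849/2 + 39*sqrt(6)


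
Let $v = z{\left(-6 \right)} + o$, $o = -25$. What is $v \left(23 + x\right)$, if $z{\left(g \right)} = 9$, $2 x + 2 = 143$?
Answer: $-1496$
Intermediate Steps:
$x = \frac{141}{2}$ ($x = -1 + \frac{1}{2} \cdot 143 = -1 + \frac{143}{2} = \frac{141}{2} \approx 70.5$)
$v = -16$ ($v = 9 - 25 = -16$)
$v \left(23 + x\right) = - 16 \left(23 + \frac{141}{2}\right) = \left(-16\right) \frac{187}{2} = -1496$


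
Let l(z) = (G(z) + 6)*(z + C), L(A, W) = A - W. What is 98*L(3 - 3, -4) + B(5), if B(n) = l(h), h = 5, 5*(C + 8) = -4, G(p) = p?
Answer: 1751/5 ≈ 350.20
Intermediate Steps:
C = -44/5 (C = -8 + (⅕)*(-4) = -8 - ⅘ = -44/5 ≈ -8.8000)
l(z) = (6 + z)*(-44/5 + z) (l(z) = (z + 6)*(z - 44/5) = (6 + z)*(-44/5 + z))
B(n) = -209/5 (B(n) = -264/5 + 5² - 14/5*5 = -264/5 + 25 - 14 = -209/5)
98*L(3 - 3, -4) + B(5) = 98*((3 - 3) - 1*(-4)) - 209/5 = 98*(0 + 4) - 209/5 = 98*4 - 209/5 = 392 - 209/5 = 1751/5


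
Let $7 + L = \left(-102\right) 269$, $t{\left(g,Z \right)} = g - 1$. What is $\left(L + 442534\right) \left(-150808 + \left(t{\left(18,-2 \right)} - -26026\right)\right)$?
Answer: $-51788579085$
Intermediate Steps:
$t{\left(g,Z \right)} = -1 + g$
$L = -27445$ ($L = -7 - 27438 = -27445$)
$\left(L + 442534\right) \left(-150808 + \left(t{\left(18,-2 \right)} - -26026\right)\right) = \left(-27445 + 442534\right) \left(-150808 + \left(\left(-1 + 18\right) - -26026\right)\right) = 415089 \left(-150808 + \left(17 + 26026\right)\right) = 415089 \left(-150808 + 26043\right) = 415089 \left(-124765\right) = -51788579085$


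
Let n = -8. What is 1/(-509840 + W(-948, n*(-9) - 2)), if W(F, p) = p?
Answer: -1/509770 ≈ -1.9617e-6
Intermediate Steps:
1/(-509840 + W(-948, n*(-9) - 2)) = 1/(-509840 + (-8*(-9) - 2)) = 1/(-509840 + (72 - 2)) = 1/(-509840 + 70) = 1/(-509770) = -1/509770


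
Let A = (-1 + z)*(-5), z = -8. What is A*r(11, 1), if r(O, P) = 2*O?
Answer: 990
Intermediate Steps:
A = 45 (A = (-1 - 8)*(-5) = -9*(-5) = 45)
A*r(11, 1) = 45*(2*11) = 45*22 = 990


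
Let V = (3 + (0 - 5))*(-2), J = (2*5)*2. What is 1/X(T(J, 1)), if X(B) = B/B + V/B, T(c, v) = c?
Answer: 5/6 ≈ 0.83333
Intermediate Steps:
J = 20 (J = 10*2 = 20)
V = 4 (V = (3 - 5)*(-2) = -2*(-2) = 4)
X(B) = 1 + 4/B (X(B) = B/B + 4/B = 1 + 4/B)
1/X(T(J, 1)) = 1/((4 + 20)/20) = 1/((1/20)*24) = 1/(6/5) = 5/6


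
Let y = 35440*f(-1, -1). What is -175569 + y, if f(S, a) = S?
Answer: -211009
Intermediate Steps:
y = -35440 (y = 35440*(-1) = -35440)
-175569 + y = -175569 - 35440 = -211009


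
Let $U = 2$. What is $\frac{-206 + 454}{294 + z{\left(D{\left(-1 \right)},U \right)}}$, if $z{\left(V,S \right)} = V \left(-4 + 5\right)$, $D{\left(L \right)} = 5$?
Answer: $\frac{248}{299} \approx 0.82943$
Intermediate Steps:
$z{\left(V,S \right)} = V$ ($z{\left(V,S \right)} = V 1 = V$)
$\frac{-206 + 454}{294 + z{\left(D{\left(-1 \right)},U \right)}} = \frac{-206 + 454}{294 + 5} = \frac{248}{299}$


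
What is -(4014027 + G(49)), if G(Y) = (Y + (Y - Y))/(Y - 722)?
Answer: -2701440122/673 ≈ -4.0140e+6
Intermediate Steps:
G(Y) = Y/(-722 + Y) (G(Y) = (Y + 0)/(-722 + Y) = Y/(-722 + Y))
-(4014027 + G(49)) = -(4014027 + 49/(-722 + 49)) = -(4014027 + 49/(-673)) = -(4014027 + 49*(-1/673)) = -(4014027 - 49/673) = -1*2701440122/673 = -2701440122/673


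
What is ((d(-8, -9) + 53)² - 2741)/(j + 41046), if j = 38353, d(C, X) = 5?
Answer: 623/79399 ≈ 0.0078464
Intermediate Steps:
((d(-8, -9) + 53)² - 2741)/(j + 41046) = ((5 + 53)² - 2741)/(38353 + 41046) = (58² - 2741)/79399 = (3364 - 2741)*(1/79399) = 623*(1/79399) = 623/79399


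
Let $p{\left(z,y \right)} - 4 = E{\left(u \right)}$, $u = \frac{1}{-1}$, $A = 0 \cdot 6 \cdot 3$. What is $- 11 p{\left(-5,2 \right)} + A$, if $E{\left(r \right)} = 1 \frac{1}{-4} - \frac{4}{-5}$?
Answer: $- \frac{1001}{20} \approx -50.05$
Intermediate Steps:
$A = 0$ ($A = 0 \cdot 3 = 0$)
$u = -1$
$E{\left(r \right)} = \frac{11}{20}$ ($E{\left(r \right)} = 1 \left(- \frac{1}{4}\right) - - \frac{4}{5} = - \frac{1}{4} + \frac{4}{5} = \frac{11}{20}$)
$p{\left(z,y \right)} = \frac{91}{20}$ ($p{\left(z,y \right)} = 4 + \frac{11}{20} = \frac{91}{20}$)
$- 11 p{\left(-5,2 \right)} + A = \left(-11\right) \frac{91}{20} + 0 = - \frac{1001}{20} + 0 = - \frac{1001}{20}$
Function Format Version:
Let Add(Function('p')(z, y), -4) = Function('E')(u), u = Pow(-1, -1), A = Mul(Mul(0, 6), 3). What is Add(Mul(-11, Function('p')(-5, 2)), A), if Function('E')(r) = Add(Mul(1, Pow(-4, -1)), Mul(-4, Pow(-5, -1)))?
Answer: Rational(-1001, 20) ≈ -50.050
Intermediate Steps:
A = 0 (A = Mul(0, 3) = 0)
u = -1
Function('E')(r) = Rational(11, 20) (Function('E')(r) = Add(Mul(1, Rational(-1, 4)), Mul(-4, Rational(-1, 5))) = Add(Rational(-1, 4), Rational(4, 5)) = Rational(11, 20))
Function('p')(z, y) = Rational(91, 20) (Function('p')(z, y) = Add(4, Rational(11, 20)) = Rational(91, 20))
Add(Mul(-11, Function('p')(-5, 2)), A) = Add(Mul(-11, Rational(91, 20)), 0) = Add(Rational(-1001, 20), 0) = Rational(-1001, 20)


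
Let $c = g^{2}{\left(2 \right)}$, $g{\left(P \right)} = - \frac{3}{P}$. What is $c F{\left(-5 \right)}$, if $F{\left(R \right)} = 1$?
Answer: $\frac{9}{4} \approx 2.25$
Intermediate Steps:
$c = \frac{9}{4}$ ($c = \left(- \frac{3}{2}\right)^{2} = \frac{9}{4} \approx 2.25$)
$c F{\left(-5 \right)} = \frac{9}{4} \cdot 1 = \frac{9}{4}$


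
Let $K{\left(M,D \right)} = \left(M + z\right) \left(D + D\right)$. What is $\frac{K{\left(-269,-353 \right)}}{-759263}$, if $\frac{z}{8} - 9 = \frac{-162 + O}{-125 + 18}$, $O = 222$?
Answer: $- \frac{15220654}{81241141} \approx -0.18735$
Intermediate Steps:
$z = \frac{7224}{107}$ ($z = 72 + 8 \frac{-162 + 222}{-125 + 18} = 72 + 8 \frac{60}{-107} = 72 + 8 \cdot 60 \left(- \frac{1}{107}\right) = 72 + 8 \left(- \frac{60}{107}\right) = 72 - \frac{480}{107} = \frac{7224}{107} \approx 67.514$)
$K{\left(M,D \right)} = 2 D \left(\frac{7224}{107} + M\right)$ ($K{\left(M,D \right)} = \left(M + \frac{7224}{107}\right) \left(D + D\right) = \left(\frac{7224}{107} + M\right) 2 D = 2 D \left(\frac{7224}{107} + M\right)$)
$\frac{K{\left(-269,-353 \right)}}{-759263} = \frac{\frac{2}{107} \left(-353\right) \left(7224 + 107 \left(-269\right)\right)}{-759263} = \frac{2}{107} \left(-353\right) \left(7224 - 28783\right) \left(- \frac{1}{759263}\right) = \frac{2}{107} \left(-353\right) \left(-21559\right) \left(- \frac{1}{759263}\right) = \frac{15220654}{107} \left(- \frac{1}{759263}\right) = - \frac{15220654}{81241141}$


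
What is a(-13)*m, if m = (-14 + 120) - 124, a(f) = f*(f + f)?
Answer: -6084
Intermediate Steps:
a(f) = 2*f**2 (a(f) = f*(2*f) = 2*f**2)
m = -18 (m = 106 - 124 = -18)
a(-13)*m = (2*(-13)**2)*(-18) = (2*169)*(-18) = 338*(-18) = -6084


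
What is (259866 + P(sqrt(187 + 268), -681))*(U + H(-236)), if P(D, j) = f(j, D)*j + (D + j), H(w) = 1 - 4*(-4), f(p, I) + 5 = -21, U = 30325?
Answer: 8401426722 + 30342*sqrt(455) ≈ 8.4021e+9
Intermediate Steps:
f(p, I) = -26 (f(p, I) = -5 - 21 = -26)
H(w) = 17 (H(w) = 1 + 16 = 17)
P(D, j) = D - 25*j (P(D, j) = -26*j + (D + j) = D - 25*j)
(259866 + P(sqrt(187 + 268), -681))*(U + H(-236)) = (259866 + (sqrt(187 + 268) - 25*(-681)))*(30325 + 17) = (259866 + (sqrt(455) + 17025))*30342 = (259866 + (17025 + sqrt(455)))*30342 = (276891 + sqrt(455))*30342 = 8401426722 + 30342*sqrt(455)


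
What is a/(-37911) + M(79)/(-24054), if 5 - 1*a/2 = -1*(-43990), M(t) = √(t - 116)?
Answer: 87970/37911 - I*√37/24054 ≈ 2.3204 - 0.00025288*I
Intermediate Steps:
M(t) = √(-116 + t)
a = -87970 (a = 10 - (-2)*(-43990) = 10 - 2*43990 = 10 - 87980 = -87970)
a/(-37911) + M(79)/(-24054) = -87970/(-37911) + √(-116 + 79)/(-24054) = -87970*(-1/37911) + √(-37)*(-1/24054) = 87970/37911 + (I*√37)*(-1/24054) = 87970/37911 - I*√37/24054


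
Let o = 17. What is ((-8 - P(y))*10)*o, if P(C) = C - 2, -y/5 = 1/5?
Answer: -850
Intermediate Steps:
y = -1 (y = -5/5 = -5*1/5 = -1)
P(C) = -2 + C
((-8 - P(y))*10)*o = ((-8 - (-2 - 1))*10)*17 = ((-8 - 1*(-3))*10)*17 = ((-8 + 3)*10)*17 = -5*10*17 = -50*17 = -850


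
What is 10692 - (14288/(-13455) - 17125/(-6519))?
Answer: 312563890979/29237715 ≈ 10690.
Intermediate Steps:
10692 - (14288/(-13455) - 17125/(-6519)) = 10692 - (14288*(-1/13455) - 17125*(-1/6519)) = 10692 - (-14288/13455 + 17125/6519) = 10692 - 1*45757801/29237715 = 10692 - 45757801/29237715 = 312563890979/29237715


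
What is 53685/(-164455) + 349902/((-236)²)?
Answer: 5455309365/915948568 ≈ 5.9559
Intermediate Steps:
53685/(-164455) + 349902/((-236)²) = 53685*(-1/164455) + 349902/55696 = -10737/32891 + 349902*(1/55696) = -10737/32891 + 174951/27848 = 5455309365/915948568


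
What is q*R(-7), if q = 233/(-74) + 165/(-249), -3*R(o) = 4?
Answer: 15606/3071 ≈ 5.0817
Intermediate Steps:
R(o) = -4/3 (R(o) = -⅓*4 = -4/3)
q = -23409/6142 (q = 233*(-1/74) + 165*(-1/249) = -233/74 - 55/83 = -23409/6142 ≈ -3.8113)
q*R(-7) = -23409/6142*(-4/3) = 15606/3071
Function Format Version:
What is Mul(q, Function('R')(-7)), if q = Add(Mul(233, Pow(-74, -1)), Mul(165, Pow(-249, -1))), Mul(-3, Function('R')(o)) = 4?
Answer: Rational(15606, 3071) ≈ 5.0817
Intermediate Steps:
Function('R')(o) = Rational(-4, 3) (Function('R')(o) = Mul(Rational(-1, 3), 4) = Rational(-4, 3))
q = Rational(-23409, 6142) (q = Add(Mul(233, Rational(-1, 74)), Mul(165, Rational(-1, 249))) = Add(Rational(-233, 74), Rational(-55, 83)) = Rational(-23409, 6142) ≈ -3.8113)
Mul(q, Function('R')(-7)) = Mul(Rational(-23409, 6142), Rational(-4, 3)) = Rational(15606, 3071)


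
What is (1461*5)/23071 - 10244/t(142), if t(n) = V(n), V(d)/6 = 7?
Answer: -118016257/484491 ≈ -243.59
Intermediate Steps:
V(d) = 42 (V(d) = 6*7 = 42)
t(n) = 42
(1461*5)/23071 - 10244/t(142) = (1461*5)/23071 - 10244/42 = 7305*(1/23071) - 10244*1/42 = 7305/23071 - 5122/21 = -118016257/484491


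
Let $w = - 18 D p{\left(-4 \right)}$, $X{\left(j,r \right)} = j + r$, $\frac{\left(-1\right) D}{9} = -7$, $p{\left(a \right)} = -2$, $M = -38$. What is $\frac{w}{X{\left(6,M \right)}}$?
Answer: $- \frac{567}{8} \approx -70.875$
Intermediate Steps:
$D = 63$ ($D = \left(-9\right) \left(-7\right) = 63$)
$w = 2268$ ($w = \left(-18\right) 63 \left(-2\right) = \left(-1134\right) \left(-2\right) = 2268$)
$\frac{w}{X{\left(6,M \right)}} = \frac{2268}{6 - 38} = \frac{2268}{-32} = 2268 \left(- \frac{1}{32}\right) = - \frac{567}{8}$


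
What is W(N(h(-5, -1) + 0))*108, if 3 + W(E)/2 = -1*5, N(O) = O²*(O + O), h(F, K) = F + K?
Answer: -1728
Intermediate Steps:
N(O) = 2*O³ (N(O) = O²*(2*O) = 2*O³)
W(E) = -16 (W(E) = -6 + 2*(-1*5) = -6 + 2*(-5) = -6 - 10 = -16)
W(N(h(-5, -1) + 0))*108 = -16*108 = -1728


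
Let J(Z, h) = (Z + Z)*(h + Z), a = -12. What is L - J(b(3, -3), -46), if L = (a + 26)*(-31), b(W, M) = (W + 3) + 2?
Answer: 174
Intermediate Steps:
b(W, M) = 5 + W (b(W, M) = (3 + W) + 2 = 5 + W)
J(Z, h) = 2*Z*(Z + h) (J(Z, h) = (2*Z)*(Z + h) = 2*Z*(Z + h))
L = -434 (L = (-12 + 26)*(-31) = 14*(-31) = -434)
L - J(b(3, -3), -46) = -434 - 2*(5 + 3)*((5 + 3) - 46) = -434 - 2*8*(8 - 46) = -434 - 2*8*(-38) = -434 - 1*(-608) = -434 + 608 = 174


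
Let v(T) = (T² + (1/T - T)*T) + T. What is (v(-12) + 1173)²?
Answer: 1350244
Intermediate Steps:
v(T) = T + T² + T*(1/T - T) (v(T) = (T² + T*(1/T - T)) + T = T + T² + T*(1/T - T))
(v(-12) + 1173)² = ((1 - 12) + 1173)² = (-11 + 1173)² = 1162² = 1350244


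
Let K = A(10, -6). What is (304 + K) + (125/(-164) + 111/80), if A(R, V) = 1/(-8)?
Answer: 998761/3280 ≈ 304.50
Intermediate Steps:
A(R, V) = -⅛
K = -⅛ ≈ -0.12500
(304 + K) + (125/(-164) + 111/80) = (304 - ⅛) + (125/(-164) + 111/80) = 2431/8 + (125*(-1/164) + 111*(1/80)) = 2431/8 + (-125/164 + 111/80) = 2431/8 + 2051/3280 = 998761/3280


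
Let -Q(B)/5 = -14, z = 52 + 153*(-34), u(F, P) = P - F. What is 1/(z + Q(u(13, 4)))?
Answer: -1/5080 ≈ -0.00019685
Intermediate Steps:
z = -5150 (z = 52 - 5202 = -5150)
Q(B) = 70 (Q(B) = -5*(-14) = 70)
1/(z + Q(u(13, 4))) = 1/(-5150 + 70) = 1/(-5080) = -1/5080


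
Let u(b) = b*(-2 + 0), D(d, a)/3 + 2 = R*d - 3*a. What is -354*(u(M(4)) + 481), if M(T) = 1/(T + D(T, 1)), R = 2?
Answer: -2212854/13 ≈ -1.7022e+5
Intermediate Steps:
D(d, a) = -6 - 9*a + 6*d (D(d, a) = -6 + 3*(2*d - 3*a) = -6 + 3*(-3*a + 2*d) = -6 + (-9*a + 6*d) = -6 - 9*a + 6*d)
M(T) = 1/(-15 + 7*T) (M(T) = 1/(T + (-6 - 9*1 + 6*T)) = 1/(T + (-6 - 9 + 6*T)) = 1/(T + (-15 + 6*T)) = 1/(-15 + 7*T))
u(b) = -2*b (u(b) = b*(-2) = -2*b)
-354*(u(M(4)) + 481) = -354*(-2/(-15 + 7*4) + 481) = -354*(-2/(-15 + 28) + 481) = -354*(-2/13 + 481) = -354*6251/13 = -2212854/13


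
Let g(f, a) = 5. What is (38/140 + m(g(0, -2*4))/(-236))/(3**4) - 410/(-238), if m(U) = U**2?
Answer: 19617139/11374020 ≈ 1.7247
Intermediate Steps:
(38/140 + m(g(0, -2*4))/(-236))/(3**4) - 410/(-238) = (38/140 + 5**2/(-236))/(3**4) - 410/(-238) = (38*(1/140) + 25*(-1/236))/81 - 410*(-1/238) = (19/70 - 25/236)*(1/81) + 205/119 = (1367/8260)*(1/81) + 205/119 = 1367/669060 + 205/119 = 19617139/11374020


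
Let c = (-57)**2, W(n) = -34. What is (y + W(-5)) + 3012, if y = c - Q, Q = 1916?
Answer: 4311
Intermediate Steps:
c = 3249
y = 1333 (y = 3249 - 1*1916 = 3249 - 1916 = 1333)
(y + W(-5)) + 3012 = (1333 - 34) + 3012 = 1299 + 3012 = 4311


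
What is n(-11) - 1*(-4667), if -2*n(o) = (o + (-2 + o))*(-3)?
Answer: 4631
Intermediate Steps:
n(o) = -3 + 3*o (n(o) = -(o + (-2 + o))*(-3)/2 = -(-2 + 2*o)*(-3)/2 = -(6 - 6*o)/2 = -3 + 3*o)
n(-11) - 1*(-4667) = (-3 + 3*(-11)) - 1*(-4667) = (-3 - 33) + 4667 = -36 + 4667 = 4631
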